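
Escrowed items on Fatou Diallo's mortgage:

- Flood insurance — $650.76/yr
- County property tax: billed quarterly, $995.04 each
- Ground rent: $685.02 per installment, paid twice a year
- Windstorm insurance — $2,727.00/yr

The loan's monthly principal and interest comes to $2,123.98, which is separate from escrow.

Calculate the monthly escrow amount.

$727.33

Flood insurance: $650.76 annually
County property tax: $995.04 × 4 = $3,980.16 annually
Ground rent: $685.02 × 2 = $1,370.04 annually
Windstorm insurance: $2,727.00 annually
Annual escrow total = $8,727.96
Per month = $8,727.96 ÷ 12 = $727.33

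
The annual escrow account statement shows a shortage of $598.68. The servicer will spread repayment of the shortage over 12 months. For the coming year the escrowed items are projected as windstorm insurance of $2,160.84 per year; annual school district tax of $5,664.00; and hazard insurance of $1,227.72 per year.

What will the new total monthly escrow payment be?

Windstorm insurance = $2,160.84 per year
School district tax = $5,664.00 per year
Hazard insurance = $1,227.72 per year
Annual escrow total = $9,052.56
Monthly escrow = $9,052.56 ÷ 12 = $754.38
Monthly shortage recovery: $598.68 ÷ 12 = $49.89
Adjusted monthly = $754.38 + $49.89 = $804.27

$804.27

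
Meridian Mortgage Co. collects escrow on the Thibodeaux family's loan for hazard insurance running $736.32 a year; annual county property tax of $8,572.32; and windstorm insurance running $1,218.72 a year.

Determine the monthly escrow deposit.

$877.28

Hazard insurance = $736.32/yr
County property tax = $8,572.32/yr
Windstorm insurance = $1,218.72/yr
Combined annual = $736.32 + $8,572.32 + $1,218.72 = $10,527.36
Monthly = $10,527.36 / 12 = $877.28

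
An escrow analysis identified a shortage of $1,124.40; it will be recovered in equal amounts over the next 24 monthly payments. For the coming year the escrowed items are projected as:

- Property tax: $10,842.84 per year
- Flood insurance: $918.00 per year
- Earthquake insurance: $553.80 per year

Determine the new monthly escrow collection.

Property tax — $10,842.84 per year
Flood insurance — $918.00 per year
Earthquake insurance — $553.80 per year
Total per year = $10,842.84 + $918.00 + $553.80 = $12,314.64
Per month = $12,314.64 / 12 = $1,026.22
Monthly shortage recovery: $1,124.40 / 24 = $46.85
Adjusted monthly = $1,026.22 + $46.85 = $1,073.07

$1,073.07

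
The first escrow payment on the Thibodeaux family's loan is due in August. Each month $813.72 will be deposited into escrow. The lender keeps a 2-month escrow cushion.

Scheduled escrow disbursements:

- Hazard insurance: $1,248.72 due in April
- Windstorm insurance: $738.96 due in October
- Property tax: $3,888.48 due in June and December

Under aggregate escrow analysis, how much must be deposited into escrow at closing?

$2,441.16

Cushion = 2 × $813.72 = $1,627.44
Trial balance (start $0, +$813.72 each month, − disbursements):
  Aug: +$813.72 → $813.72
  Sep: +$813.72 → $1,627.44
  Oct: +$813.72 − $738.96 → $1,702.20
  Nov: +$813.72 → $2,515.92
  Dec: +$813.72 − $3,888.48 → -$558.84
  Jan: +$813.72 → $254.88
  Feb: +$813.72 → $1,068.60
  Mar: +$813.72 → $1,882.32
  Apr: +$813.72 − $1,248.72 → $1,447.32
  May: +$813.72 → $2,261.04
  Jun: +$813.72 − $3,888.48 → -$813.72
  Jul: +$813.72 → $0.00
Lowest trial balance = -$813.72 (Jun)
Initial deposit = cushion − low point = $1,627.44 − (-$813.72) = $2,441.16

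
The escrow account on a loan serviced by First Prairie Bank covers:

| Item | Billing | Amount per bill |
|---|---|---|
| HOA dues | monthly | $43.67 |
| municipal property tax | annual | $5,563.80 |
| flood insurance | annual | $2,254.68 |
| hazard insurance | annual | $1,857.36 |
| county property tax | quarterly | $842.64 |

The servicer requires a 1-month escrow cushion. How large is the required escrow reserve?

$1,130.87

HOA dues = $43.67 × 12 = $524.04 per year
Municipal property tax = $5,563.80 per year
Flood insurance = $2,254.68 per year
Hazard insurance = $1,857.36 per year
County property tax = $842.64 × 4 = $3,370.56 per year
Total annual escrow = $524.04 + $5,563.80 + $2,254.68 + $1,857.36 + $3,370.56 = $13,570.44
Per month = $13,570.44 ÷ 12 = $1,130.87
Cushion = 1 × $1,130.87 = $1,130.87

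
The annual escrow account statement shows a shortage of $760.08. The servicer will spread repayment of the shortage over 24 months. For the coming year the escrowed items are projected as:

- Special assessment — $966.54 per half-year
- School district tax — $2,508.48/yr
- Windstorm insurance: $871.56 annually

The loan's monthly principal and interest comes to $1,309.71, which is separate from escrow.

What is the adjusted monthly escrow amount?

Special assessment — $966.54 × 2 = $1,933.08
School district tax — $2,508.48
Windstorm insurance — $871.56
Yearly total = $1,933.08 + $2,508.48 + $871.56 = $5,313.12
Base monthly escrow = $5,313.12 / 12 = $442.76
Monthly shortage recovery: $760.08 / 24 = $31.67
Adjusted monthly = $442.76 + $31.67 = $474.43

$474.43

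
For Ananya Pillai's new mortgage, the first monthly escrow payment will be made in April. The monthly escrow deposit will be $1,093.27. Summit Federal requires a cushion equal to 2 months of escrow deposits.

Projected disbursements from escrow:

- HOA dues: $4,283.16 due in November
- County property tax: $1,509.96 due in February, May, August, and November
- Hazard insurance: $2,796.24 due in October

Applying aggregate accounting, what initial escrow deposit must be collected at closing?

$5,049.66

Cushion = 2 × $1,093.27 = $2,186.54
Trial balance (start $0, +$1,093.27 each month, − disbursements):
  Apr: +$1,093.27 → $1,093.27
  May: +$1,093.27 − $1,509.96 → $676.58
  Jun: +$1,093.27 → $1,769.85
  Jul: +$1,093.27 → $2,863.12
  Aug: +$1,093.27 − $1,509.96 → $2,446.43
  Sep: +$1,093.27 → $3,539.70
  Oct: +$1,093.27 − $2,796.24 → $1,836.73
  Nov: +$1,093.27 − $5,793.12 → -$2,863.12
  Dec: +$1,093.27 → -$1,769.85
  Jan: +$1,093.27 → -$676.58
  Feb: +$1,093.27 − $1,509.96 → -$1,093.27
  Mar: +$1,093.27 → $0.00
Lowest trial balance = -$2,863.12 (Nov)
Initial deposit = cushion − low point = $2,186.54 − (-$2,863.12) = $5,049.66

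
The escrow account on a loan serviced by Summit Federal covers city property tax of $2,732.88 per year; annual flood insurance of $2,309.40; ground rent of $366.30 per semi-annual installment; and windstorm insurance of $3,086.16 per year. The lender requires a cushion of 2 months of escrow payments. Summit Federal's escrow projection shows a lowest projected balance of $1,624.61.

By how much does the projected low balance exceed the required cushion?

$147.77

City property tax — $2,732.88/yr
Flood insurance — $2,309.40/yr
Ground rent — $366.30 × 2 = $732.60/yr
Windstorm insurance — $3,086.16/yr
Combined annual = $2,732.88 + $2,309.40 + $732.60 + $3,086.16 = $8,861.04
Per month = $8,861.04 ÷ 12 = $738.42
Cushion = 2 × $738.42 = $1,476.84
Excess over cushion: $1,624.61 − $1,476.84 = $147.77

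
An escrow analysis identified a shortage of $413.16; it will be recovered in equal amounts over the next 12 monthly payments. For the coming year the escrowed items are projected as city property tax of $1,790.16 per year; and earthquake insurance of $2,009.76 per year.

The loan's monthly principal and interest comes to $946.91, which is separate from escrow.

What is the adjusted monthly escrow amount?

City property tax — $1,790.16 annually
Earthquake insurance — $2,009.76 annually
Yearly total = $3,799.92
Monthly = $3,799.92 ÷ 12 = $316.66
Monthly shortage recovery: $413.16 ÷ 12 = $34.43
Adjusted monthly = $316.66 + $34.43 = $351.09

$351.09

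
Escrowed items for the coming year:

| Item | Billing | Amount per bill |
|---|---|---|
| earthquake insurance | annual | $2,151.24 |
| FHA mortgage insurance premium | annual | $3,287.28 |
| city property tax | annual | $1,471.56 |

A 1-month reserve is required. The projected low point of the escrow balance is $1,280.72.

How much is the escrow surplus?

Earthquake insurance = $2,151.24
FHA mortgage insurance premium = $3,287.28
City property tax = $1,471.56
Annual escrow total = $2,151.24 + $3,287.28 + $1,471.56 = $6,910.08
Base monthly escrow = $6,910.08 ÷ 12 = $575.84
Cushion = 1 × $575.84 = $575.84
Surplus = $1,280.72 − $575.84 = $704.88

$704.88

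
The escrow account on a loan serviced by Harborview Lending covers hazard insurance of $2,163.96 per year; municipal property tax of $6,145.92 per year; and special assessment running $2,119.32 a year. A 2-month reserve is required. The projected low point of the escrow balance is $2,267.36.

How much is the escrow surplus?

Hazard insurance: $2,163.96/yr
Municipal property tax: $6,145.92/yr
Special assessment: $2,119.32/yr
Total per year = $2,163.96 + $6,145.92 + $2,119.32 = $10,429.20
Monthly = $10,429.20 / 12 = $869.10
Cushion = 2 × $869.10 = $1,738.20
Excess over cushion: $2,267.36 − $1,738.20 = $529.16

$529.16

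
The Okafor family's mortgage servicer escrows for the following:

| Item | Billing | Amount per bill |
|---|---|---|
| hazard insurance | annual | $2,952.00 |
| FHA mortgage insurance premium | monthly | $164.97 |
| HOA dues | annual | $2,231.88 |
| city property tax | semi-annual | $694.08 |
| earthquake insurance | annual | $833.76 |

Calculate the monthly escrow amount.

$782.12

Hazard insurance: $2,952.00 per year
FHA mortgage insurance premium: $164.97 × 12 = $1,979.64 per year
HOA dues: $2,231.88 per year
City property tax: $694.08 × 2 = $1,388.16 per year
Earthquake insurance: $833.76 per year
Total annual escrow = $2,952.00 + $1,979.64 + $2,231.88 + $1,388.16 + $833.76 = $9,385.44
Monthly = $9,385.44 / 12 = $782.12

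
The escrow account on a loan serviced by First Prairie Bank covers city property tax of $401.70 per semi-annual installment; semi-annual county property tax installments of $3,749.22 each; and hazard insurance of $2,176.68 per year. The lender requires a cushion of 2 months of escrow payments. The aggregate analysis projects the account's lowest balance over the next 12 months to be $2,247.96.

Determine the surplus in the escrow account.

$501.54

City property tax = $401.70 × 2 = $803.40 annually
County property tax = $3,749.22 × 2 = $7,498.44 annually
Hazard insurance = $2,176.68 annually
Combined annual = $10,478.52
Per month = $10,478.52 / 12 = $873.21
Cushion = 2 × $873.21 = $1,746.42
Surplus = $2,247.96 − $1,746.42 = $501.54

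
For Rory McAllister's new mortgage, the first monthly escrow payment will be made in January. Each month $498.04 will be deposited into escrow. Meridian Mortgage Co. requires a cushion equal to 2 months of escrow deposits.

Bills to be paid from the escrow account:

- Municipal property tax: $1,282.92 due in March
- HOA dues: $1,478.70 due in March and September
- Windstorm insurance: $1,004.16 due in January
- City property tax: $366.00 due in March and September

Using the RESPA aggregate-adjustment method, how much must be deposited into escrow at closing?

Cushion = 2 × $498.04 = $996.08
Trial balance (start $0, +$498.04 each month, − disbursements):
  Jan: +$498.04 − $1,004.16 → -$506.12
  Feb: +$498.04 → -$8.08
  Mar: +$498.04 − $3,127.62 → -$2,637.66
  Apr: +$498.04 → -$2,139.62
  May: +$498.04 → -$1,641.58
  Jun: +$498.04 → -$1,143.54
  Jul: +$498.04 → -$645.50
  Aug: +$498.04 → -$147.46
  Sep: +$498.04 − $1,844.70 → -$1,494.12
  Oct: +$498.04 → -$996.08
  Nov: +$498.04 → -$498.04
  Dec: +$498.04 → $0.00
Lowest trial balance = -$2,637.66 (Mar)
Initial deposit = cushion − low point = $996.08 − (-$2,637.66) = $3,633.74

$3,633.74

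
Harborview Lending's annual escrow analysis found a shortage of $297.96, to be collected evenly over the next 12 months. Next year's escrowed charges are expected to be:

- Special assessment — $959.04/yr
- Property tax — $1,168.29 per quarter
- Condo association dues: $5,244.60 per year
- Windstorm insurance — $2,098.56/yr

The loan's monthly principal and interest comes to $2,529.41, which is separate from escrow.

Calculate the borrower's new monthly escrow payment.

Special assessment: $959.04/yr
Property tax: $1,168.29 × 4 = $4,673.16/yr
Condo association dues: $5,244.60/yr
Windstorm insurance: $2,098.56/yr
Total annual escrow = $959.04 + $4,673.16 + $5,244.60 + $2,098.56 = $12,975.36
Monthly = $12,975.36 / 12 = $1,081.28
Shortage spread = $297.96 ÷ 12 = $24.83/mo
Adjusted monthly = $1,081.28 + $24.83 = $1,106.11

$1,106.11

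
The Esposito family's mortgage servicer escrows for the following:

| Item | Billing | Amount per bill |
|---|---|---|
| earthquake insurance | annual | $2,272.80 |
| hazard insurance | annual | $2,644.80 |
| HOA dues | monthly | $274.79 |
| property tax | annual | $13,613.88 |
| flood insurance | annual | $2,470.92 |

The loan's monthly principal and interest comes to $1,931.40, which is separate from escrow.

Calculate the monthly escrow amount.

Earthquake insurance = $2,272.80
Hazard insurance = $2,644.80
HOA dues = $274.79 × 12 = $3,297.48
Property tax = $13,613.88
Flood insurance = $2,470.92
Total per year = $2,272.80 + $2,644.80 + $3,297.48 + $13,613.88 + $2,470.92 = $24,299.88
Per month = $24,299.88 / 12 = $2,024.99

$2,024.99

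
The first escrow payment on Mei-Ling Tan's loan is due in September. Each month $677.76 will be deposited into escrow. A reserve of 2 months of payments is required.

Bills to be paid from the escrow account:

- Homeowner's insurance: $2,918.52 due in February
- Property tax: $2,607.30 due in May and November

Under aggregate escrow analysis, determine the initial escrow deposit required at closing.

Cushion = 2 × $677.76 = $1,355.52
Trial balance (start $0, +$677.76 each month, − disbursements):
  Sep: +$677.76 → $677.76
  Oct: +$677.76 → $1,355.52
  Nov: +$677.76 − $2,607.30 → -$574.02
  Dec: +$677.76 → $103.74
  Jan: +$677.76 → $781.50
  Feb: +$677.76 − $2,918.52 → -$1,459.26
  Mar: +$677.76 → -$781.50
  Apr: +$677.76 → -$103.74
  May: +$677.76 − $2,607.30 → -$2,033.28
  Jun: +$677.76 → -$1,355.52
  Jul: +$677.76 → -$677.76
  Aug: +$677.76 → $0.00
Lowest trial balance = -$2,033.28 (May)
Initial deposit = cushion − low point = $1,355.52 − (-$2,033.28) = $3,388.80

$3,388.80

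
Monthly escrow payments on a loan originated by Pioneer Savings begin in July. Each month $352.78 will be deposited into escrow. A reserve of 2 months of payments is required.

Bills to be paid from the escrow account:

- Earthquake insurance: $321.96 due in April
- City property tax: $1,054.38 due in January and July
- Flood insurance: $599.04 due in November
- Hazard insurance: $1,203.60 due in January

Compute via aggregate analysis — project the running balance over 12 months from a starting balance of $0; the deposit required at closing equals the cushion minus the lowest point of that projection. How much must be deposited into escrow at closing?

$2,147.50

Cushion = 2 × $352.78 = $705.56
Trial balance (start $0, +$352.78 each month, − disbursements):
  Jul: +$352.78 − $1,054.38 → -$701.60
  Aug: +$352.78 → -$348.82
  Sep: +$352.78 → $3.96
  Oct: +$352.78 → $356.74
  Nov: +$352.78 − $599.04 → $110.48
  Dec: +$352.78 → $463.26
  Jan: +$352.78 − $2,257.98 → -$1,441.94
  Feb: +$352.78 → -$1,089.16
  Mar: +$352.78 → -$736.38
  Apr: +$352.78 − $321.96 → -$705.56
  May: +$352.78 → -$352.78
  Jun: +$352.78 → $0.00
Lowest trial balance = -$1,441.94 (Jan)
Initial deposit = cushion − low point = $705.56 − (-$1,441.94) = $2,147.50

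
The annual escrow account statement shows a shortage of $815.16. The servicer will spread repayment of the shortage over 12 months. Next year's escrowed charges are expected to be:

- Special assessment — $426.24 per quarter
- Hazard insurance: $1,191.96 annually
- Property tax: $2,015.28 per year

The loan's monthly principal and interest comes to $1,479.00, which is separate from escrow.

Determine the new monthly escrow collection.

Special assessment: $426.24 × 4 = $1,704.96 annually
Hazard insurance: $1,191.96 annually
Property tax: $2,015.28 annually
Annual escrow total = $4,912.20
Monthly = $4,912.20 ÷ 12 = $409.35
Monthly shortage recovery: $815.16 ÷ 12 = $67.93
New monthly escrow = $409.35 + $67.93 = $477.28

$477.28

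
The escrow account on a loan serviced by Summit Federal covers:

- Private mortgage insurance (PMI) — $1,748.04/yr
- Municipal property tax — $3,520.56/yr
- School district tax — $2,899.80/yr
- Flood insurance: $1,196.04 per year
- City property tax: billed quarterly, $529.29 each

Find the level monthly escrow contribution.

$956.80

Private mortgage insurance (PMI): $1,748.04 annually
Municipal property tax: $3,520.56 annually
School district tax: $2,899.80 annually
Flood insurance: $1,196.04 annually
City property tax: $529.29 × 4 = $2,117.16 annually
Annual escrow total = $11,481.60
Monthly = $11,481.60 / 12 = $956.80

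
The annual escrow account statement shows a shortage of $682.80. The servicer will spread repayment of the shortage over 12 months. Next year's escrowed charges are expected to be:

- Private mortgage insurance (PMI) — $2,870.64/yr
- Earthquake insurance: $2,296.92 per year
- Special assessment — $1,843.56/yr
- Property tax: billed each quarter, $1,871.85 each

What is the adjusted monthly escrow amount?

$1,265.11

Private mortgage insurance (PMI) = $2,870.64
Earthquake insurance = $2,296.92
Special assessment = $1,843.56
Property tax = $1,871.85 × 4 = $7,487.40
Total per year = $2,870.64 + $2,296.92 + $1,843.56 + $7,487.40 = $14,498.52
Base monthly escrow = $14,498.52 ÷ 12 = $1,208.21
Shortage spread = $682.80 / 12 = $56.90/mo
New monthly escrow = $1,208.21 + $56.90 = $1,265.11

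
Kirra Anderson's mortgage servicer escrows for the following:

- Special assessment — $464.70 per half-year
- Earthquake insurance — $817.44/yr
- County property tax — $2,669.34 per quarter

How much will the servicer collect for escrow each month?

Special assessment — $464.70 × 2 = $929.40 annually
Earthquake insurance — $817.44 annually
County property tax — $2,669.34 × 4 = $10,677.36 annually
Yearly total = $12,424.20
Base monthly escrow = $12,424.20 ÷ 12 = $1,035.35

$1,035.35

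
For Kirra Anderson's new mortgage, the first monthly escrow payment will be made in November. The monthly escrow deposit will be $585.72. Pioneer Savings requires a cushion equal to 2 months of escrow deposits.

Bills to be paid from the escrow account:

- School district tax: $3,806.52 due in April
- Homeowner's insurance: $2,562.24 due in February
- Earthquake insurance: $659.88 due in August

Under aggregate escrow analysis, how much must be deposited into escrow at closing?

Cushion = 2 × $585.72 = $1,171.44
Trial balance (start $0, +$585.72 each month, − disbursements):
  Nov: +$585.72 → $585.72
  Dec: +$585.72 → $1,171.44
  Jan: +$585.72 → $1,757.16
  Feb: +$585.72 − $2,562.24 → -$219.36
  Mar: +$585.72 → $366.36
  Apr: +$585.72 − $3,806.52 → -$2,854.44
  May: +$585.72 → -$2,268.72
  Jun: +$585.72 → -$1,683.00
  Jul: +$585.72 → -$1,097.28
  Aug: +$585.72 − $659.88 → -$1,171.44
  Sep: +$585.72 → -$585.72
  Oct: +$585.72 → $0.00
Lowest trial balance = -$2,854.44 (Apr)
Initial deposit = cushion − low point = $1,171.44 − (-$2,854.44) = $4,025.88

$4,025.88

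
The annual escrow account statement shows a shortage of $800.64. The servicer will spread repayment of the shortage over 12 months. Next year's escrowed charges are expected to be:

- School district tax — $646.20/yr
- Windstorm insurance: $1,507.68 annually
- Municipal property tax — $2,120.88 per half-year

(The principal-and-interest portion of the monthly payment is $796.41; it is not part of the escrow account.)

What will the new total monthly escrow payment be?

$599.69

School district tax — $646.20/yr
Windstorm insurance — $1,507.68/yr
Municipal property tax — $2,120.88 × 2 = $4,241.76/yr
Total annual escrow = $6,395.64
Monthly = $6,395.64 / 12 = $532.97
Monthly shortage recovery: $800.64 / 12 = $66.72
Adjusted monthly = $532.97 + $66.72 = $599.69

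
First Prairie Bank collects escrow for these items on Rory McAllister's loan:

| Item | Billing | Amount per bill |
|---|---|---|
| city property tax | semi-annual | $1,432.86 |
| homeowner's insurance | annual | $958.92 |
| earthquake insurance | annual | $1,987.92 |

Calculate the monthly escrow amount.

City property tax = $1,432.86 × 2 = $2,865.72
Homeowner's insurance = $958.92
Earthquake insurance = $1,987.92
Total annual escrow = $5,812.56
Monthly escrow = $5,812.56 ÷ 12 = $484.38

$484.38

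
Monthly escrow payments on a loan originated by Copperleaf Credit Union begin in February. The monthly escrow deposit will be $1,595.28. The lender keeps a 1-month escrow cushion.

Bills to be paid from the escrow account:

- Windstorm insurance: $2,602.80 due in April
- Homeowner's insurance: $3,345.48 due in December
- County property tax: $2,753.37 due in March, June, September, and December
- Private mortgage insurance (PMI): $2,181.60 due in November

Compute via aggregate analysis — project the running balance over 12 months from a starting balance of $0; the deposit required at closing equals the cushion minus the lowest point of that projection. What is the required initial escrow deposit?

Cushion = 1 × $1,595.28 = $1,595.28
Trial balance (start $0, +$1,595.28 each month, − disbursements):
  Feb: +$1,595.28 → $1,595.28
  Mar: +$1,595.28 − $2,753.37 → $437.19
  Apr: +$1,595.28 − $2,602.80 → -$570.33
  May: +$1,595.28 → $1,024.95
  Jun: +$1,595.28 − $2,753.37 → -$133.14
  Jul: +$1,595.28 → $1,462.14
  Aug: +$1,595.28 → $3,057.42
  Sep: +$1,595.28 − $2,753.37 → $1,899.33
  Oct: +$1,595.28 → $3,494.61
  Nov: +$1,595.28 − $2,181.60 → $2,908.29
  Dec: +$1,595.28 − $6,098.85 → -$1,595.28
  Jan: +$1,595.28 → $0.00
Lowest trial balance = -$1,595.28 (Dec)
Initial deposit = cushion − low point = $1,595.28 − (-$1,595.28) = $3,190.56

$3,190.56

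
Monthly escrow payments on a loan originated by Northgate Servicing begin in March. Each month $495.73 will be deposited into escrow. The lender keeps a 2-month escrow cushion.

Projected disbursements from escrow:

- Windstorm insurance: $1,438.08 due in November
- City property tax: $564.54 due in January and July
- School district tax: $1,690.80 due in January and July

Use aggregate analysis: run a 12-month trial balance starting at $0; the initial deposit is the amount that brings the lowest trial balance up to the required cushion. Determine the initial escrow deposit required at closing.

Cushion = 2 × $495.73 = $991.46
Trial balance (start $0, +$495.73 each month, − disbursements):
  Mar: +$495.73 → $495.73
  Apr: +$495.73 → $991.46
  May: +$495.73 → $1,487.19
  Jun: +$495.73 → $1,982.92
  Jul: +$495.73 − $2,255.34 → $223.31
  Aug: +$495.73 → $719.04
  Sep: +$495.73 → $1,214.77
  Oct: +$495.73 → $1,710.50
  Nov: +$495.73 − $1,438.08 → $768.15
  Dec: +$495.73 → $1,263.88
  Jan: +$495.73 − $2,255.34 → -$495.73
  Feb: +$495.73 → $0.00
Lowest trial balance = -$495.73 (Jan)
Initial deposit = cushion − low point = $991.46 − (-$495.73) = $1,487.19

$1,487.19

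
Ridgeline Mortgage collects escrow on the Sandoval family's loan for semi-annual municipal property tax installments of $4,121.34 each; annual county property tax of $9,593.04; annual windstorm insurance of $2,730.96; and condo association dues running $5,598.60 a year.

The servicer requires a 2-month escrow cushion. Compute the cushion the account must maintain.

Municipal property tax: $4,121.34 × 2 = $8,242.68
County property tax: $9,593.04
Windstorm insurance: $2,730.96
Condo association dues: $5,598.60
Total annual escrow = $26,165.28
Monthly = $26,165.28 ÷ 12 = $2,180.44
Cushion = 2 × $2,180.44 = $4,360.88

$4,360.88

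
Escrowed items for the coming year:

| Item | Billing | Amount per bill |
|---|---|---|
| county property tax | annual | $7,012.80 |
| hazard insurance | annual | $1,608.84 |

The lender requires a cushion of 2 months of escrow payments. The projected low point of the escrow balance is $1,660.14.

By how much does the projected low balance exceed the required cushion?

County property tax = $7,012.80
Hazard insurance = $1,608.84
Total per year = $7,012.80 + $1,608.84 = $8,621.64
Monthly escrow = $8,621.64 / 12 = $718.47
Required reserve = 2 × $718.47 = $1,436.94
Excess over cushion: $1,660.14 − $1,436.94 = $223.20

$223.20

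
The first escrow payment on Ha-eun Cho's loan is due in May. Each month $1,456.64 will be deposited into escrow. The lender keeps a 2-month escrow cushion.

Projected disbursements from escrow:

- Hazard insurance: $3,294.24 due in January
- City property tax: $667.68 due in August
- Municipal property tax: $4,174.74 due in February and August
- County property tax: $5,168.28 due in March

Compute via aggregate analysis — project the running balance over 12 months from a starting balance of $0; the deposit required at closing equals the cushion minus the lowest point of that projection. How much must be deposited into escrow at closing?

$4,369.92

Cushion = 2 × $1,456.64 = $2,913.28
Trial balance (start $0, +$1,456.64 each month, − disbursements):
  May: +$1,456.64 → $1,456.64
  Jun: +$1,456.64 → $2,913.28
  Jul: +$1,456.64 → $4,369.92
  Aug: +$1,456.64 − $4,842.42 → $984.14
  Sep: +$1,456.64 → $2,440.78
  Oct: +$1,456.64 → $3,897.42
  Nov: +$1,456.64 → $5,354.06
  Dec: +$1,456.64 → $6,810.70
  Jan: +$1,456.64 − $3,294.24 → $4,973.10
  Feb: +$1,456.64 − $4,174.74 → $2,255.00
  Mar: +$1,456.64 − $5,168.28 → -$1,456.64
  Apr: +$1,456.64 → $0.00
Lowest trial balance = -$1,456.64 (Mar)
Initial deposit = cushion − low point = $2,913.28 − (-$1,456.64) = $4,369.92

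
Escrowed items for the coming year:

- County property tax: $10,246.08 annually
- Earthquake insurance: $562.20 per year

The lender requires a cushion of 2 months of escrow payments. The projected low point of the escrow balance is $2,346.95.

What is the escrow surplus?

County property tax — $10,246.08 per year
Earthquake insurance — $562.20 per year
Combined annual = $10,808.28
Monthly escrow = $10,808.28 ÷ 12 = $900.69
Required reserve = 2 × $900.69 = $1,801.38
Surplus = $2,346.95 − $1,801.38 = $545.57

$545.57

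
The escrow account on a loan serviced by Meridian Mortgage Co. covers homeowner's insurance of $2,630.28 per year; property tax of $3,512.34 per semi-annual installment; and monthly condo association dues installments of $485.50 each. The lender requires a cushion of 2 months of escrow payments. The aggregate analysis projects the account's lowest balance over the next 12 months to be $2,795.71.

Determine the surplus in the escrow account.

Homeowner's insurance: $2,630.28 annually
Property tax: $3,512.34 × 2 = $7,024.68 annually
Condo association dues: $485.50 × 12 = $5,826.00 annually
Combined annual = $2,630.28 + $7,024.68 + $5,826.00 = $15,480.96
Per month = $15,480.96 ÷ 12 = $1,290.08
Cushion = 2 × $1,290.08 = $2,580.16
Excess over cushion: $2,795.71 − $2,580.16 = $215.55

$215.55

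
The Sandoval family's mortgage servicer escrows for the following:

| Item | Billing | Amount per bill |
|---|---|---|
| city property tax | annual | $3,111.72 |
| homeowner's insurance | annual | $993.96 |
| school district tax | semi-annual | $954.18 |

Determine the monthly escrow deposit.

$501.17

City property tax: $3,111.72 per year
Homeowner's insurance: $993.96 per year
School district tax: $954.18 × 2 = $1,908.36 per year
Yearly total = $3,111.72 + $993.96 + $1,908.36 = $6,014.04
Monthly = $6,014.04 / 12 = $501.17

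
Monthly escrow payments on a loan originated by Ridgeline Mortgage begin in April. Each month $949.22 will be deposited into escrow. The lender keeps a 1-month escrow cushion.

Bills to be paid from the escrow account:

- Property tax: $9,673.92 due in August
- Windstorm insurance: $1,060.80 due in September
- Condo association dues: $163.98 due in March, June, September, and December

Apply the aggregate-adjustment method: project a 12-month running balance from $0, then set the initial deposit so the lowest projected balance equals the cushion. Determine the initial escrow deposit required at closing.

$6,316.58

Cushion = 1 × $949.22 = $949.22
Trial balance (start $0, +$949.22 each month, − disbursements):
  Apr: +$949.22 → $949.22
  May: +$949.22 → $1,898.44
  Jun: +$949.22 − $163.98 → $2,683.68
  Jul: +$949.22 → $3,632.90
  Aug: +$949.22 − $9,673.92 → -$5,091.80
  Sep: +$949.22 − $1,224.78 → -$5,367.36
  Oct: +$949.22 → -$4,418.14
  Nov: +$949.22 → -$3,468.92
  Dec: +$949.22 − $163.98 → -$2,683.68
  Jan: +$949.22 → -$1,734.46
  Feb: +$949.22 → -$785.24
  Mar: +$949.22 − $163.98 → $0.00
Lowest trial balance = -$5,367.36 (Sep)
Initial deposit = cushion − low point = $949.22 − (-$5,367.36) = $6,316.58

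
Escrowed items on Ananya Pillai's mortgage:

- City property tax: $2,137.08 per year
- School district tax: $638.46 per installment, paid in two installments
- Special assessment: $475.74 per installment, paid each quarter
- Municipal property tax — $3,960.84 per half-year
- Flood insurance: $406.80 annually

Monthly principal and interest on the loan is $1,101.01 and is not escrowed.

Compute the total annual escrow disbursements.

$13,645.44

City property tax: $2,137.08/yr
School district tax: $638.46 × 2 = $1,276.92/yr
Special assessment: $475.74 × 4 = $1,902.96/yr
Municipal property tax: $3,960.84 × 2 = $7,921.68/yr
Flood insurance: $406.80/yr
Total annual escrow = $13,645.44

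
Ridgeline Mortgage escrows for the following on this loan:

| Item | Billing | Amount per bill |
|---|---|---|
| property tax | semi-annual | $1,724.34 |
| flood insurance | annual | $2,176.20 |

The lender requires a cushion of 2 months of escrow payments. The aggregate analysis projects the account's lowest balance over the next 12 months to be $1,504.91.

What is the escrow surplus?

Property tax — $1,724.34 × 2 = $3,448.68
Flood insurance — $2,176.20
Annual escrow total = $5,624.88
Per month = $5,624.88 ÷ 12 = $468.74
Required cushion = 2 × $468.74 = $937.48
Excess over cushion: $1,504.91 − $937.48 = $567.43

$567.43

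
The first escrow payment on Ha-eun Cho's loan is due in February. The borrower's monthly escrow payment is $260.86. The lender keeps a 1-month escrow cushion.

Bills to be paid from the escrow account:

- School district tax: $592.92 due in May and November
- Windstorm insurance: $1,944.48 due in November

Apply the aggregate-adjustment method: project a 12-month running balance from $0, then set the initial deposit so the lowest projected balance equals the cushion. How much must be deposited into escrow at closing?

Cushion = 1 × $260.86 = $260.86
Trial balance (start $0, +$260.86 each month, − disbursements):
  Feb: +$260.86 → $260.86
  Mar: +$260.86 → $521.72
  Apr: +$260.86 → $782.58
  May: +$260.86 − $592.92 → $450.52
  Jun: +$260.86 → $711.38
  Jul: +$260.86 → $972.24
  Aug: +$260.86 → $1,233.10
  Sep: +$260.86 → $1,493.96
  Oct: +$260.86 → $1,754.82
  Nov: +$260.86 − $2,537.40 → -$521.72
  Dec: +$260.86 → -$260.86
  Jan: +$260.86 → $0.00
Lowest trial balance = -$521.72 (Nov)
Initial deposit = cushion − low point = $260.86 − (-$521.72) = $782.58

$782.58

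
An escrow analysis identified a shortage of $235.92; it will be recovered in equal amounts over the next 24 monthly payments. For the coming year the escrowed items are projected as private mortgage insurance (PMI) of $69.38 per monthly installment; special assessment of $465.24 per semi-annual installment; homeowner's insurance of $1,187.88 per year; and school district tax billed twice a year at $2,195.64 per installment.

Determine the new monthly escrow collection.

Private mortgage insurance (PMI): $69.38 × 12 = $832.56
Special assessment: $465.24 × 2 = $930.48
Homeowner's insurance: $1,187.88
School district tax: $2,195.64 × 2 = $4,391.28
Annual escrow total = $832.56 + $930.48 + $1,187.88 + $4,391.28 = $7,342.20
Per month = $7,342.20 ÷ 12 = $611.85
Shortage per month = $235.92 ÷ 24 = $9.83
Adjusted monthly = $611.85 + $9.83 = $621.68

$621.68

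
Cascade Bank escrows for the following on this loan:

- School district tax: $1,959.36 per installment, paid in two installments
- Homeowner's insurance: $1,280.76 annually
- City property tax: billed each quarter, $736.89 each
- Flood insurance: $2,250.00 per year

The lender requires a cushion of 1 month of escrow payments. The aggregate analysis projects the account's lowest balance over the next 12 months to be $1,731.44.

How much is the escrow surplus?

School district tax = $1,959.36 × 2 = $3,918.72 per year
Homeowner's insurance = $1,280.76 per year
City property tax = $736.89 × 4 = $2,947.56 per year
Flood insurance = $2,250.00 per year
Annual escrow total = $3,918.72 + $1,280.76 + $2,947.56 + $2,250.00 = $10,397.04
Base monthly escrow = $10,397.04 ÷ 12 = $866.42
Required cushion = 1 × $866.42 = $866.42
Surplus = $1,731.44 − $866.42 = $865.02

$865.02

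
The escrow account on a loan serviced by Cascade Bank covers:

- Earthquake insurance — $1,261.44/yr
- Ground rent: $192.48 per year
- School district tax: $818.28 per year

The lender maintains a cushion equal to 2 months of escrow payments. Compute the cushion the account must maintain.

$378.70

Earthquake insurance — $1,261.44/yr
Ground rent — $192.48/yr
School district tax — $818.28/yr
Annual escrow total = $2,272.20
Base monthly escrow = $2,272.20 / 12 = $189.35
Required cushion = 2 × $189.35 = $378.70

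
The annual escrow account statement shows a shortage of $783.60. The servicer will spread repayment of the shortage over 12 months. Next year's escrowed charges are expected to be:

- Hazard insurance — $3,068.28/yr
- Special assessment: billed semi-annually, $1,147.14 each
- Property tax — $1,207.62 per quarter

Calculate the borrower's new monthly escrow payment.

Hazard insurance — $3,068.28/yr
Special assessment — $1,147.14 × 2 = $2,294.28/yr
Property tax — $1,207.62 × 4 = $4,830.48/yr
Annual escrow total = $10,193.04
Monthly escrow = $10,193.04 ÷ 12 = $849.42
Monthly shortage recovery: $783.60 / 12 = $65.30
Adjusted monthly = $849.42 + $65.30 = $914.72

$914.72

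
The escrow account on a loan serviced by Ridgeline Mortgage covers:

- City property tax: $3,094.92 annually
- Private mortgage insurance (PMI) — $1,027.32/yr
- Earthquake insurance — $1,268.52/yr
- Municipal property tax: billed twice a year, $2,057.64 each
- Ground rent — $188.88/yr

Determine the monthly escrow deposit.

City property tax = $3,094.92 per year
Private mortgage insurance (PMI) = $1,027.32 per year
Earthquake insurance = $1,268.52 per year
Municipal property tax = $2,057.64 × 2 = $4,115.28 per year
Ground rent = $188.88 per year
Combined annual = $3,094.92 + $1,027.32 + $1,268.52 + $4,115.28 + $188.88 = $9,694.92
Base monthly escrow = $9,694.92 ÷ 12 = $807.91

$807.91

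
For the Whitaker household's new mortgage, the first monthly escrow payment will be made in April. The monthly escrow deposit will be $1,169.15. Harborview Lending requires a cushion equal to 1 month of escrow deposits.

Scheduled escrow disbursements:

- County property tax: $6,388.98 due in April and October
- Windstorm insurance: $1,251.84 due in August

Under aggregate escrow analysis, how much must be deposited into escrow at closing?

Cushion = 1 × $1,169.15 = $1,169.15
Trial balance (start $0, +$1,169.15 each month, − disbursements):
  Apr: +$1,169.15 − $6,388.98 → -$5,219.83
  May: +$1,169.15 → -$4,050.68
  Jun: +$1,169.15 → -$2,881.53
  Jul: +$1,169.15 → -$1,712.38
  Aug: +$1,169.15 − $1,251.84 → -$1,795.07
  Sep: +$1,169.15 → -$625.92
  Oct: +$1,169.15 − $6,388.98 → -$5,845.75
  Nov: +$1,169.15 → -$4,676.60
  Dec: +$1,169.15 → -$3,507.45
  Jan: +$1,169.15 → -$2,338.30
  Feb: +$1,169.15 → -$1,169.15
  Mar: +$1,169.15 → $0.00
Lowest trial balance = -$5,845.75 (Oct)
Initial deposit = cushion − low point = $1,169.15 − (-$5,845.75) = $7,014.90

$7,014.90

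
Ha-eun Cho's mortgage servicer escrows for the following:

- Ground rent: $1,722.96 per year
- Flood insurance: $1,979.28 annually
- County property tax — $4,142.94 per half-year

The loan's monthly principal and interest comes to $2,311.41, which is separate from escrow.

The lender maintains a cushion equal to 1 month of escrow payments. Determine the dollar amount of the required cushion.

Ground rent — $1,722.96/yr
Flood insurance — $1,979.28/yr
County property tax — $4,142.94 × 2 = $8,285.88/yr
Total per year = $1,722.96 + $1,979.28 + $8,285.88 = $11,988.12
Monthly = $11,988.12 / 12 = $999.01
Reserve = 1 × $999.01 = $999.01

$999.01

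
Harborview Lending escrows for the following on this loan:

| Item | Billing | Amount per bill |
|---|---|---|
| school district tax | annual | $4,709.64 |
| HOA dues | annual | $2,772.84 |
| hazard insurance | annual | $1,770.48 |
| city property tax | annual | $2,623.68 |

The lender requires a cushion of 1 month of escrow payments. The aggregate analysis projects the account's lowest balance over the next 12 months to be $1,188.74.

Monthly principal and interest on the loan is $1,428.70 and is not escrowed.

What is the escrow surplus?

School district tax — $4,709.64/yr
HOA dues — $2,772.84/yr
Hazard insurance — $1,770.48/yr
City property tax — $2,623.68/yr
Total per year = $11,876.64
Per month = $11,876.64 ÷ 12 = $989.72
Required cushion = 1 × $989.72 = $989.72
Excess over cushion: $1,188.74 − $989.72 = $199.02

$199.02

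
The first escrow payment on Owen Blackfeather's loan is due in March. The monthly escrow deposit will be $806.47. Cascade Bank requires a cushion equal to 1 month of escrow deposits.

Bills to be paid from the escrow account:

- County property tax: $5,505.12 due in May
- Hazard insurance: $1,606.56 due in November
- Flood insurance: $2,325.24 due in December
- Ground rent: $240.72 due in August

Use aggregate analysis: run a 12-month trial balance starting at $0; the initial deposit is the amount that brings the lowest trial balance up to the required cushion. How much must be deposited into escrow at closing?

$3,892.18

Cushion = 1 × $806.47 = $806.47
Trial balance (start $0, +$806.47 each month, − disbursements):
  Mar: +$806.47 → $806.47
  Apr: +$806.47 → $1,612.94
  May: +$806.47 − $5,505.12 → -$3,085.71
  Jun: +$806.47 → -$2,279.24
  Jul: +$806.47 → -$1,472.77
  Aug: +$806.47 − $240.72 → -$907.02
  Sep: +$806.47 → -$100.55
  Oct: +$806.47 → $705.92
  Nov: +$806.47 − $1,606.56 → -$94.17
  Dec: +$806.47 − $2,325.24 → -$1,612.94
  Jan: +$806.47 → -$806.47
  Feb: +$806.47 → $0.00
Lowest trial balance = -$3,085.71 (May)
Initial deposit = cushion − low point = $806.47 − (-$3,085.71) = $3,892.18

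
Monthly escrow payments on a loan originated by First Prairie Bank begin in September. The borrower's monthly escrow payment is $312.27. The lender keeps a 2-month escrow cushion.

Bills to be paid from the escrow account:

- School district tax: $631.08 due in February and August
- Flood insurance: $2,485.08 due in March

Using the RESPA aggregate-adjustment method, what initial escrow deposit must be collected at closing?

$1,554.81

Cushion = 2 × $312.27 = $624.54
Trial balance (start $0, +$312.27 each month, − disbursements):
  Sep: +$312.27 → $312.27
  Oct: +$312.27 → $624.54
  Nov: +$312.27 → $936.81
  Dec: +$312.27 → $1,249.08
  Jan: +$312.27 → $1,561.35
  Feb: +$312.27 − $631.08 → $1,242.54
  Mar: +$312.27 − $2,485.08 → -$930.27
  Apr: +$312.27 → -$618.00
  May: +$312.27 → -$305.73
  Jun: +$312.27 → $6.54
  Jul: +$312.27 → $318.81
  Aug: +$312.27 − $631.08 → $0.00
Lowest trial balance = -$930.27 (Mar)
Initial deposit = cushion − low point = $624.54 − (-$930.27) = $1,554.81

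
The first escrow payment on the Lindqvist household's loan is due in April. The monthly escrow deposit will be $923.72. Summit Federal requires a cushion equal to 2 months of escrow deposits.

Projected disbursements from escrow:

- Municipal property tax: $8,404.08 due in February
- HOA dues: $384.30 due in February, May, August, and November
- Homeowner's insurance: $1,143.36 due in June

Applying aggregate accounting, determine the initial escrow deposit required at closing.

$2,771.16

Cushion = 2 × $923.72 = $1,847.44
Trial balance (start $0, +$923.72 each month, − disbursements):
  Apr: +$923.72 → $923.72
  May: +$923.72 − $384.30 → $1,463.14
  Jun: +$923.72 − $1,143.36 → $1,243.50
  Jul: +$923.72 → $2,167.22
  Aug: +$923.72 − $384.30 → $2,706.64
  Sep: +$923.72 → $3,630.36
  Oct: +$923.72 → $4,554.08
  Nov: +$923.72 − $384.30 → $5,093.50
  Dec: +$923.72 → $6,017.22
  Jan: +$923.72 → $6,940.94
  Feb: +$923.72 − $8,788.38 → -$923.72
  Mar: +$923.72 → $0.00
Lowest trial balance = -$923.72 (Feb)
Initial deposit = cushion − low point = $1,847.44 − (-$923.72) = $2,771.16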